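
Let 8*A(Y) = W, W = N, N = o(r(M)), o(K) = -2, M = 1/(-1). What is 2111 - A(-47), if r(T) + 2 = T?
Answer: 8445/4 ≈ 2111.3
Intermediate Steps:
M = -1
r(T) = -2 + T
N = -2
W = -2
A(Y) = -1/4 (A(Y) = (1/8)*(-2) = -1/4)
2111 - A(-47) = 2111 - 1*(-1/4) = 2111 + 1/4 = 8445/4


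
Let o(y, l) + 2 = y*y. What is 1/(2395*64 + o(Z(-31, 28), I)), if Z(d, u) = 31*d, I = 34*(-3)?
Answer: 1/1076799 ≈ 9.2868e-7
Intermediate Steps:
I = -102
o(y, l) = -2 + y² (o(y, l) = -2 + y*y = -2 + y²)
1/(2395*64 + o(Z(-31, 28), I)) = 1/(2395*64 + (-2 + (31*(-31))²)) = 1/(153280 + (-2 + (-961)²)) = 1/(153280 + (-2 + 923521)) = 1/(153280 + 923519) = 1/1076799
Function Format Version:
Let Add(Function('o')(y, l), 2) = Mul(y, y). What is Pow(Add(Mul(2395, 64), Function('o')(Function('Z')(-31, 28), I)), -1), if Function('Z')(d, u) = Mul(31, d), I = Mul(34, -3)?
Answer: Rational(1, 1076799) ≈ 9.2868e-7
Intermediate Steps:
I = -102
Function('o')(y, l) = Add(-2, Pow(y, 2)) (Function('o')(y, l) = Add(-2, Mul(y, y)) = Add(-2, Pow(y, 2)))
Pow(Add(Mul(2395, 64), Function('o')(Function('Z')(-31, 28), I)), -1) = Pow(Add(Mul(2395, 64), Add(-2, Pow(Mul(31, -31), 2))), -1) = Pow(Add(153280, Add(-2, Pow(-961, 2))), -1) = Pow(Add(153280, Add(-2, 923521)), -1) = Pow(Add(153280, 923519), -1) = Pow(1076799, -1) = Rational(1, 1076799)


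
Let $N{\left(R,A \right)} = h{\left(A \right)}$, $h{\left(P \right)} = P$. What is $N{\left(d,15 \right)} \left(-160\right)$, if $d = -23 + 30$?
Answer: $-2400$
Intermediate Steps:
$d = 7$
$N{\left(R,A \right)} = A$
$N{\left(d,15 \right)} \left(-160\right) = 15 \left(-160\right) = -2400$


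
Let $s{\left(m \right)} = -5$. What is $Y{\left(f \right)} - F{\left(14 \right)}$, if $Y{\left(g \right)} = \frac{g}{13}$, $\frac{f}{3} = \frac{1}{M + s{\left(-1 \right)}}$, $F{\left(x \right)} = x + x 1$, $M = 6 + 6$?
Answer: $- \frac{2545}{91} \approx -27.967$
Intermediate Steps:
$M = 12$
$F{\left(x \right)} = 2 x$ ($F{\left(x \right)} = x + x = 2 x$)
$f = \frac{3}{7}$ ($f = \frac{3}{12 - 5} = \frac{3}{7} \approx 0.42857$)
$Y{\left(g \right)} = \frac{g}{13}$ ($Y{\left(g \right)} = g \frac{1}{13} = \frac{g}{13}$)
$Y{\left(f \right)} - F{\left(14 \right)} = \frac{1}{13} \cdot \frac{3}{7} - 2 \cdot 14 = \frac{3}{91} - 28 = - \frac{2545}{91}$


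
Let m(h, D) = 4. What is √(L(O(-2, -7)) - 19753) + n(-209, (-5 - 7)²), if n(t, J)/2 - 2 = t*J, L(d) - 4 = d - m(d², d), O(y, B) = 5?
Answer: -60188 + 2*I*√4937 ≈ -60188.0 + 140.53*I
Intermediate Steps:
L(d) = d (L(d) = 4 + (d - 1*4) = 4 + (d - 4) = 4 + (-4 + d) = d)
n(t, J) = 4 + 2*J*t (n(t, J) = 4 + 2*(t*J) = 4 + 2*(J*t) = 4 + 2*J*t)
√(L(O(-2, -7)) - 19753) + n(-209, (-5 - 7)²) = √(5 - 19753) + (4 + 2*(-5 - 7)²*(-209)) = √(-19748) + (4 + 2*(-12)²*(-209)) = 2*I*√4937 + (4 + 2*144*(-209)) = 2*I*√4937 + (4 - 60192) = 2*I*√4937 - 60188 = -60188 + 2*I*√4937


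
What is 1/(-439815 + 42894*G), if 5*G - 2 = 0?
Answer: -5/2113287 ≈ -2.3660e-6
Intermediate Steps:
G = ⅖ (G = ⅖ + (⅕)*0 = ⅖ + 0 = ⅖ ≈ 0.40000)
1/(-439815 + 42894*G) = 1/(-439815 + 42894*(⅖)) = 1/(-439815 + 85788/5) = 1/(-2113287/5) = -5/2113287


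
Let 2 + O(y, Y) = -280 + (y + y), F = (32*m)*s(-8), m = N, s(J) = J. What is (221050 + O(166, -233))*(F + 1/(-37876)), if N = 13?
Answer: -6967487210475/9469 ≈ -7.3582e+8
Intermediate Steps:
m = 13
F = -3328 (F = (32*13)*(-8) = 416*(-8) = -3328)
O(y, Y) = -282 + 2*y (O(y, Y) = -2 + (-280 + (y + y)) = -2 + (-280 + 2*y) = -282 + 2*y)
(221050 + O(166, -233))*(F + 1/(-37876)) = (221050 + (-282 + 2*166))*(-3328 + 1/(-37876)) = (221050 + (-282 + 332))*(-3328 - 1/37876) = (221050 + 50)*(-126051329/37876) = 221100*(-126051329/37876) = -6967487210475/9469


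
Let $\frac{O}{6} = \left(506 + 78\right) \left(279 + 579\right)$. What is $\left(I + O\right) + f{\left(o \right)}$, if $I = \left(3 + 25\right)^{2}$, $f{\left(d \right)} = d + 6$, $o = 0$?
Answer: $3007222$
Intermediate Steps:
$f{\left(d \right)} = 6 + d$
$I = 784$ ($I = 28^{2} = 784$)
$O = 3006432$ ($O = 6 \left(506 + 78\right) \left(279 + 579\right) = 6 \cdot 584 \cdot 858 = 6 \cdot 501072 = 3006432$)
$\left(I + O\right) + f{\left(o \right)} = \left(784 + 3006432\right) + \left(6 + 0\right) = 3007216 + 6 = 3007222$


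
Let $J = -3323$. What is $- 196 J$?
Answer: $651308$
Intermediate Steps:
$- 196 J = \left(-196\right) \left(-3323\right) = 651308$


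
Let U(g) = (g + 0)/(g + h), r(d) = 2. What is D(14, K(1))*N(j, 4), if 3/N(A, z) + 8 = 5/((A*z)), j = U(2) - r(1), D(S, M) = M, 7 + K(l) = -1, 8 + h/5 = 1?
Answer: 6528/2341 ≈ 2.7886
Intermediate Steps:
h = -35 (h = -40 + 5*1 = -40 + 5 = -35)
K(l) = -8 (K(l) = -7 - 1 = -8)
U(g) = g/(-35 + g) (U(g) = (g + 0)/(g - 35) = g/(-35 + g))
j = -68/33 (j = 2/(-35 + 2) - 1*2 = 2/(-33) - 2 = 2*(-1/33) - 2 = -2/33 - 2 = -68/33 ≈ -2.0606)
N(A, z) = 3/(-8 + 5/(A*z)) (N(A, z) = 3/(-8 + 5/((A*z))) = 3/(-8 + 5*(1/(A*z))) = 3/(-8 + 5/(A*z)))
D(14, K(1))*N(j, 4) = -(-24)*(-68)*4/(33*(-5 + 8*(-68/33)*4)) = -(-24)*(-68)*4/(33*(-5 - 2176/33)) = -(-24)*(-68)*4/(33*(-2341/33)) = -(-24)*(-68)*4*(-33)/(33*2341) = -8*(-816/2341) = 6528/2341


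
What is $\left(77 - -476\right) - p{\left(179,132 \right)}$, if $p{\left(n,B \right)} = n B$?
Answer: $-23075$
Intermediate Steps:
$p{\left(n,B \right)} = B n$
$\left(77 - -476\right) - p{\left(179,132 \right)} = \left(77 - -476\right) - 132 \cdot 179 = \left(77 + 476\right) - 23628 = 553 - 23628 = -23075$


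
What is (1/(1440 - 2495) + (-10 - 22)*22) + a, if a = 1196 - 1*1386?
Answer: -943171/1055 ≈ -894.00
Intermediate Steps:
a = -190 (a = 1196 - 1386 = -190)
(1/(1440 - 2495) + (-10 - 22)*22) + a = (1/(1440 - 2495) + (-10 - 22)*22) - 190 = (1/(-1055) - 32*22) - 190 = (-1/1055 - 704) - 190 = -742721/1055 - 190 = -943171/1055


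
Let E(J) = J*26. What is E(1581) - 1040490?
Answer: -999384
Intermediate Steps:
E(J) = 26*J
E(1581) - 1040490 = 26*1581 - 1040490 = 41106 - 1040490 = -999384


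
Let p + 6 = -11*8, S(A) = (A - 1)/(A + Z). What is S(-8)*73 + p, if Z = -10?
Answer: -115/2 ≈ -57.500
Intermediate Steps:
S(A) = (-1 + A)/(-10 + A) (S(A) = (A - 1)/(A - 10) = (-1 + A)/(-10 + A))
p = -94 (p = -6 - 11*8 = -6 - 88 = -94)
S(-8)*73 + p = ((-1 - 8)/(-10 - 8))*73 - 94 = (-9/(-18))*73 - 94 = -1/18*(-9)*73 - 94 = (½)*73 - 94 = 73/2 - 94 = -115/2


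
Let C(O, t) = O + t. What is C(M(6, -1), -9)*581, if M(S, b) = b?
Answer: -5810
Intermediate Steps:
C(M(6, -1), -9)*581 = (-1 - 9)*581 = -10*581 = -5810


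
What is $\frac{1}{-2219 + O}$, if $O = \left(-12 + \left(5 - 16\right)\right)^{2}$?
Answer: $- \frac{1}{1690} \approx -0.00059172$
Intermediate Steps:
$O = 529$ ($O = \left(-12 + \left(5 - 16\right)\right)^{2} = \left(-12 - 11\right)^{2} = \left(-23\right)^{2} = 529$)
$\frac{1}{-2219 + O} = \frac{1}{-2219 + 529} = \frac{1}{-1690} = - \frac{1}{1690}$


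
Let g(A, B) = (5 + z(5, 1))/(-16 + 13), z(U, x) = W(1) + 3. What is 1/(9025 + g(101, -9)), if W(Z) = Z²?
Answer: 1/9022 ≈ 0.00011084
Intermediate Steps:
z(U, x) = 4 (z(U, x) = 1² + 3 = 1 + 3 = 4)
g(A, B) = -3 (g(A, B) = (5 + 4)/(-16 + 13) = 9/(-3) = 9*(-⅓) = -3)
1/(9025 + g(101, -9)) = 1/(9025 - 3) = 1/9022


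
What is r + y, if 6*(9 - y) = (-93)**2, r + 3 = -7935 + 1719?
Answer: -15303/2 ≈ -7651.5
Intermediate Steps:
r = -6219 (r = -3 + (-7935 + 1719) = -3 - 6216 = -6219)
y = -2865/2 (y = 9 - 1/6*(-93)**2 = 9 - 1/6*8649 = 9 - 2883/2 = -2865/2 ≈ -1432.5)
r + y = -6219 - 2865/2 = -15303/2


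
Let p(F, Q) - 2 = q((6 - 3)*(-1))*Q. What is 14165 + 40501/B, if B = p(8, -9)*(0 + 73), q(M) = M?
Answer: 30027806/2117 ≈ 14184.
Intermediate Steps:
p(F, Q) = 2 - 3*Q (p(F, Q) = 2 + ((6 - 3)*(-1))*Q = 2 + (3*(-1))*Q = 2 - 3*Q)
B = 2117 (B = (2 - 3*(-9))*(0 + 73) = (2 + 27)*73 = 29*73 = 2117)
14165 + 40501/B = 14165 + 40501/2117 = 30027806/2117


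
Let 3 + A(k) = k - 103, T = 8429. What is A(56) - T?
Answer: -8479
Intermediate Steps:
A(k) = -106 + k (A(k) = -3 + (k - 103) = -3 + (-103 + k) = -106 + k)
A(56) - T = (-106 + 56) - 1*8429 = -50 - 8429 = -8479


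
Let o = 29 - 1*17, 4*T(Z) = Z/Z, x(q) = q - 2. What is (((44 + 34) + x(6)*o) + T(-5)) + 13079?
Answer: 52821/4 ≈ 13205.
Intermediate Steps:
x(q) = -2 + q
T(Z) = 1/4 (T(Z) = (Z/Z)/4 = (1/4)*1 = 1/4)
o = 12 (o = 29 - 17 = 12)
(((44 + 34) + x(6)*o) + T(-5)) + 13079 = (((44 + 34) + (-2 + 6)*12) + 1/4) + 13079 = ((78 + 4*12) + 1/4) + 13079 = ((78 + 48) + 1/4) + 13079 = (126 + 1/4) + 13079 = 505/4 + 13079 = 52821/4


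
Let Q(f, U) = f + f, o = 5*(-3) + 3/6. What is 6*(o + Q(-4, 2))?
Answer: -135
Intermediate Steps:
o = -29/2 (o = -15 + 3*(⅙) = -15 + ½ = -29/2 ≈ -14.500)
Q(f, U) = 2*f
6*(o + Q(-4, 2)) = 6*(-29/2 + 2*(-4)) = 6*(-29/2 - 8) = 6*(-45/2) = -135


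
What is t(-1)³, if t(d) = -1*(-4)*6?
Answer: 13824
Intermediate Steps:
t(d) = 24 (t(d) = 4*6 = 24)
t(-1)³ = 24³ = 13824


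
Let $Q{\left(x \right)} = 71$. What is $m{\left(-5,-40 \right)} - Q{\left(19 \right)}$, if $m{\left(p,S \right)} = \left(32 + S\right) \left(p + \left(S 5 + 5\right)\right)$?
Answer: $1529$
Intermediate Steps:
$m{\left(p,S \right)} = \left(32 + S\right) \left(5 + p + 5 S\right)$ ($m{\left(p,S \right)} = \left(32 + S\right) \left(p + \left(5 S + 5\right)\right) = \left(32 + S\right) \left(p + \left(5 + 5 S\right)\right) = \left(32 + S\right) \left(5 + p + 5 S\right)$)
$m{\left(-5,-40 \right)} - Q{\left(19 \right)} = \left(160 + 5 \left(-40\right)^{2} + 32 \left(-5\right) + 165 \left(-40\right) - -200\right) - 71 = \left(160 + 5 \cdot 1600 - 160 - 6600 + 200\right) - 71 = \left(160 + 8000 - 160 - 6600 + 200\right) - 71 = 1600 - 71 = 1529$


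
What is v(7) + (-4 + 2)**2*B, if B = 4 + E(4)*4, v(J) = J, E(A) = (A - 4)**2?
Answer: 23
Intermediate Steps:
E(A) = (-4 + A)**2
B = 4 (B = 4 + (-4 + 4)**2*4 = 4 + 0**2*4 = 4 + 0*4 = 4 + 0 = 4)
v(7) + (-4 + 2)**2*B = 7 + (-4 + 2)**2*4 = 7 + (-2)**2*4 = 7 + 4*4 = 7 + 16 = 23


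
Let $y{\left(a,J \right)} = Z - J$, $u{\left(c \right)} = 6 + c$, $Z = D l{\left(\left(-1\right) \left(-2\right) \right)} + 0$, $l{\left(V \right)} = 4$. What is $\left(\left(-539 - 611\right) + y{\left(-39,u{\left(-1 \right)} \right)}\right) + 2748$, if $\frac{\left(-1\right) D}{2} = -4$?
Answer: $1625$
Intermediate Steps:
$D = 8$ ($D = \left(-2\right) \left(-4\right) = 8$)
$Z = 32$ ($Z = 8 \cdot 4 + 0 = 32 + 0 = 32$)
$y{\left(a,J \right)} = 32 - J$
$\left(\left(-539 - 611\right) + y{\left(-39,u{\left(-1 \right)} \right)}\right) + 2748 = \left(\left(-539 - 611\right) + \left(32 - \left(6 - 1\right)\right)\right) + 2748 = \left(\left(-539 - 611\right) + \left(32 - 5\right)\right) + 2748 = \left(-1150 + \left(32 - 5\right)\right) + 2748 = \left(-1150 + 27\right) + 2748 = -1123 + 2748 = 1625$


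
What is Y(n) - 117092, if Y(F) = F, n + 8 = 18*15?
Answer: -116830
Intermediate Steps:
n = 262 (n = -8 + 18*15 = -8 + 270 = 262)
Y(n) - 117092 = 262 - 117092 = -116830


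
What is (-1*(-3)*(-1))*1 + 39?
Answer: 36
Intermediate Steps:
(-1*(-3)*(-1))*1 + 39 = (3*(-1))*1 + 39 = -3*1 + 39 = -3 + 39 = 36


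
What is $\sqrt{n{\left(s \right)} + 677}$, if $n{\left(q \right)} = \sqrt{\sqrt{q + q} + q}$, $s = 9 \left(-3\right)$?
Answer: $\sqrt{677 + \sqrt{3} \sqrt{-9 + i \sqrt{6}}} \approx 26.033 + 0.1007 i$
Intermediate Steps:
$s = -27$
$n{\left(q \right)} = \sqrt{q + \sqrt{2} \sqrt{q}}$ ($n{\left(q \right)} = \sqrt{\sqrt{2 q} + q} = \sqrt{\sqrt{2} \sqrt{q} + q} = \sqrt{q + \sqrt{2} \sqrt{q}}$)
$\sqrt{n{\left(s \right)} + 677} = \sqrt{\sqrt{-27 + \sqrt{2} \sqrt{-27}} + 677} = \sqrt{\sqrt{-27 + \sqrt{2} \cdot 3 i \sqrt{3}} + 677} = \sqrt{\sqrt{-27 + 3 i \sqrt{6}} + 677} = \sqrt{677 + \sqrt{-27 + 3 i \sqrt{6}}}$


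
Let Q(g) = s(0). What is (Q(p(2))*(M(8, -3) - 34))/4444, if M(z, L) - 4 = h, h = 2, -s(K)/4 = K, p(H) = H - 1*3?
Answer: 0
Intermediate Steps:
p(H) = -3 + H (p(H) = H - 3 = -3 + H)
s(K) = -4*K
M(z, L) = 6 (M(z, L) = 4 + 2 = 6)
Q(g) = 0 (Q(g) = -4*0 = 0)
(Q(p(2))*(M(8, -3) - 34))/4444 = (0*(6 - 34))/4444 = (0*(-28))*(1/4444) = 0*(1/4444) = 0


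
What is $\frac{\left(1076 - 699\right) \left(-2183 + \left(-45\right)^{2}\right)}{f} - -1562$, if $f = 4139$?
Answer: $\frac{6405552}{4139} \approx 1547.6$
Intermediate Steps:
$\frac{\left(1076 - 699\right) \left(-2183 + \left(-45\right)^{2}\right)}{f} - -1562 = \frac{\left(1076 - 699\right) \left(-2183 + \left(-45\right)^{2}\right)}{4139} - -1562 = 377 \left(-2183 + 2025\right) \frac{1}{4139} + 1562 = 377 \left(-158\right) \frac{1}{4139} + 1562 = \left(-59566\right) \frac{1}{4139} + 1562 = - \frac{59566}{4139} + 1562 = \frac{6405552}{4139}$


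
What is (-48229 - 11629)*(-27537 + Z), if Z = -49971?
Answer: 4639473864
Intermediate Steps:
(-48229 - 11629)*(-27537 + Z) = (-48229 - 11629)*(-27537 - 49971) = -59858*(-77508) = 4639473864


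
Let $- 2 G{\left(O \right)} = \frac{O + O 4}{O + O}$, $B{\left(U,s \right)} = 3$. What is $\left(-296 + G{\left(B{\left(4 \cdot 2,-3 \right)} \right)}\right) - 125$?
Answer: $- \frac{1689}{4} \approx -422.25$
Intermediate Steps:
$G{\left(O \right)} = - \frac{5}{4}$ ($G{\left(O \right)} = - \frac{\left(O + O 4\right) \frac{1}{O + O}}{2} = - \frac{\left(O + 4 O\right) \frac{1}{2 O}}{2} = - \frac{5 O \frac{1}{2 O}}{2} = \left(- \frac{1}{2}\right) \frac{5}{2} = - \frac{5}{4}$)
$\left(-296 + G{\left(B{\left(4 \cdot 2,-3 \right)} \right)}\right) - 125 = \left(-296 - \frac{5}{4}\right) - 125 = - \frac{1189}{4} - 125 = - \frac{1689}{4}$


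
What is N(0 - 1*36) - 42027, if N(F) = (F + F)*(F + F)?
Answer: -36843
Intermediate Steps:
N(F) = 4*F² (N(F) = (2*F)*(2*F) = 4*F²)
N(0 - 1*36) - 42027 = 4*(0 - 1*36)² - 42027 = 4*(0 - 36)² - 42027 = 4*(-36)² - 42027 = 4*1296 - 42027 = 5184 - 42027 = -36843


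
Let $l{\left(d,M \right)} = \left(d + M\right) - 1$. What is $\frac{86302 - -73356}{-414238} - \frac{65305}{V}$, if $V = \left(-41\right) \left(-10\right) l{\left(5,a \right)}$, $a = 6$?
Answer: $- \frac{2770641039}{169837580} \approx -16.313$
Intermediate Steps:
$l{\left(d,M \right)} = -1 + M + d$ ($l{\left(d,M \right)} = \left(M + d\right) - 1 = -1 + M + d$)
$V = 4100$ ($V = \left(-41\right) \left(-10\right) \left(-1 + 6 + 5\right) = 410 \cdot 10 = 4100$)
$\frac{86302 - -73356}{-414238} - \frac{65305}{V} = \frac{86302 - -73356}{-414238} - \frac{65305}{4100} = \left(86302 + 73356\right) \left(- \frac{1}{414238}\right) - \frac{13061}{820} = 159658 \left(- \frac{1}{414238}\right) - \frac{13061}{820} = - \frac{79829}{207119} - \frac{13061}{820} = - \frac{2770641039}{169837580}$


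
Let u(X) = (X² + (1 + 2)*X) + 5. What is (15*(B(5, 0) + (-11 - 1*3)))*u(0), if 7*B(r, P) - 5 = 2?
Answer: -975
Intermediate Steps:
B(r, P) = 1 (B(r, P) = 5/7 + (⅐)*2 = 5/7 + 2/7 = 1)
u(X) = 5 + X² + 3*X (u(X) = (X² + 3*X) + 5 = 5 + X² + 3*X)
(15*(B(5, 0) + (-11 - 1*3)))*u(0) = (15*(1 + (-11 - 1*3)))*(5 + 0² + 3*0) = (15*(1 + (-11 - 3)))*(5 + 0 + 0) = (15*(1 - 14))*5 = (15*(-13))*5 = -195*5 = -975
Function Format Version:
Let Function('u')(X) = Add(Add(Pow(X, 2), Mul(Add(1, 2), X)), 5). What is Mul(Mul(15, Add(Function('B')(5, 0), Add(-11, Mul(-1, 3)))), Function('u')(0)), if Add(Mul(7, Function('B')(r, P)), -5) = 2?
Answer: -975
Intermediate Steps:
Function('B')(r, P) = 1 (Function('B')(r, P) = Add(Rational(5, 7), Mul(Rational(1, 7), 2)) = Add(Rational(5, 7), Rational(2, 7)) = 1)
Function('u')(X) = Add(5, Pow(X, 2), Mul(3, X)) (Function('u')(X) = Add(Add(Pow(X, 2), Mul(3, X)), 5) = Add(5, Pow(X, 2), Mul(3, X)))
Mul(Mul(15, Add(Function('B')(5, 0), Add(-11, Mul(-1, 3)))), Function('u')(0)) = Mul(Mul(15, Add(1, Add(-11, Mul(-1, 3)))), Add(5, Pow(0, 2), Mul(3, 0))) = Mul(Mul(15, Add(1, Add(-11, -3))), Add(5, 0, 0)) = Mul(Mul(15, Add(1, -14)), 5) = Mul(Mul(15, -13), 5) = Mul(-195, 5) = -975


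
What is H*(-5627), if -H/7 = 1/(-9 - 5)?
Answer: -5627/2 ≈ -2813.5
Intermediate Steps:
H = ½ (H = -7/(-9 - 5) = -7/(-14) = -7*(-1/14) = ½ ≈ 0.50000)
H*(-5627) = (½)*(-5627) = -5627/2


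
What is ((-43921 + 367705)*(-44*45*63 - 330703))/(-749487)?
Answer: 49155052104/249829 ≈ 1.9675e+5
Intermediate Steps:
((-43921 + 367705)*(-44*45*63 - 330703))/(-749487) = (323784*(-1980*63 - 330703))*(-1/749487) = (323784*(-124740 - 330703))*(-1/749487) = (323784*(-455443))*(-1/749487) = -147465156312*(-1/749487) = 49155052104/249829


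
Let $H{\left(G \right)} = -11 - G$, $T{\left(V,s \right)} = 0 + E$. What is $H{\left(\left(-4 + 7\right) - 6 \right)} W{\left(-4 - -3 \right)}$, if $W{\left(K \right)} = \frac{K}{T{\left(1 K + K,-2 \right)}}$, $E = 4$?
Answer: $2$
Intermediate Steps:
$T{\left(V,s \right)} = 4$ ($T{\left(V,s \right)} = 0 + 4 = 4$)
$W{\left(K \right)} = \frac{K}{4}$
$H{\left(\left(-4 + 7\right) - 6 \right)} W{\left(-4 - -3 \right)} = \left(-11 - \left(\left(-4 + 7\right) - 6\right)\right) \frac{-4 - -3}{4} = \left(-11 - \left(3 - 6\right)\right) \frac{-4 + 3}{4} = \left(-11 - -3\right) \frac{1}{4} \left(-1\right) = \left(-11 + 3\right) \left(- \frac{1}{4}\right) = \left(-8\right) \left(- \frac{1}{4}\right) = 2$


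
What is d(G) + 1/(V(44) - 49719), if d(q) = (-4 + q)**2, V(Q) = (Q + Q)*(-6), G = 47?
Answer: 92906702/50247 ≈ 1849.0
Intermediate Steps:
V(Q) = -12*Q (V(Q) = (2*Q)*(-6) = -12*Q)
d(G) + 1/(V(44) - 49719) = (-4 + 47)**2 + 1/(-12*44 - 49719) = 43**2 + 1/(-528 - 49719) = 1849 + 1/(-50247) = 1849 - 1/50247 = 92906702/50247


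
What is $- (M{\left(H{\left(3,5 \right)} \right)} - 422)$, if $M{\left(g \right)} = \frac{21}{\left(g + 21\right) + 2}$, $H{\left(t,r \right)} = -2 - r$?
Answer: $\frac{6731}{16} \approx 420.69$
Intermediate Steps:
$M{\left(g \right)} = \frac{21}{23 + g}$ ($M{\left(g \right)} = \frac{21}{\left(21 + g\right) + 2} = \frac{21}{23 + g}$)
$- (M{\left(H{\left(3,5 \right)} \right)} - 422) = - (\frac{21}{23 - 7} - 422) = - (\frac{21}{16} - 422) = \left(-1\right) \left(- \frac{6731}{16}\right) = \frac{6731}{16}$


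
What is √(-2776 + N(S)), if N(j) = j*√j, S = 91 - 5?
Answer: √(-2776 + 86*√86) ≈ 44.48*I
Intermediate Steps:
S = 86
N(j) = j^(3/2)
√(-2776 + N(S)) = √(-2776 + 86^(3/2)) = √(-2776 + 86*√86)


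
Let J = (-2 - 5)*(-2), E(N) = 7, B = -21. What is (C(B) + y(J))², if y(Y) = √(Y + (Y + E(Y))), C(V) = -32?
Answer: (32 - √35)² ≈ 680.37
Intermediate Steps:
J = 14 (J = -7*(-2) = 14)
y(Y) = √(7 + 2*Y) (y(Y) = √(Y + (Y + 7)) = √(Y + (7 + Y)) = √(7 + 2*Y))
(C(B) + y(J))² = (-32 + √(7 + 2*14))² = (-32 + √(7 + 28))² = (-32 + √35)²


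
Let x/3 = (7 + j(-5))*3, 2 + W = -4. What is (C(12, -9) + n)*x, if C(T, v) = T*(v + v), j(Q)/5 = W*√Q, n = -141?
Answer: -22491 + 96390*I*√5 ≈ -22491.0 + 2.1553e+5*I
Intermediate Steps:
W = -6 (W = -2 - 4 = -6)
j(Q) = -30*√Q (j(Q) = 5*(-6*√Q) = -30*√Q)
C(T, v) = 2*T*v (C(T, v) = T*(2*v) = 2*T*v)
x = 63 - 270*I*√5 (x = 3*((7 - 30*I*√5)*3) = 3*(21 - 90*I*√5) = 63 - 270*I*√5 ≈ 63.0 - 603.74*I)
(C(12, -9) + n)*x = (2*12*(-9) - 141)*(63 - 270*I*√5) = (-216 - 141)*(63 - 270*I*√5) = -357*(63 - 270*I*√5) = -22491 + 96390*I*√5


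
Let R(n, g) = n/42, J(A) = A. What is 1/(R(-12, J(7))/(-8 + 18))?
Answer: -35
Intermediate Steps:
R(n, g) = n/42
1/(R(-12, J(7))/(-8 + 18)) = 1/(((1/42)*(-12))/(-8 + 18)) = 1/(-2/7/10) = 1/(-2/7*⅒) = 1/(-1/35) = -35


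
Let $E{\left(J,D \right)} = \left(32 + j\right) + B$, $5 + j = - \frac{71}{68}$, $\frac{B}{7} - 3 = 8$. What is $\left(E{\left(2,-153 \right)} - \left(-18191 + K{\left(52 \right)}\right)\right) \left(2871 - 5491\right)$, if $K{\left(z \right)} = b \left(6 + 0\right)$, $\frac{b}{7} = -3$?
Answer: $- \frac{820424835}{17} \approx -4.826 \cdot 10^{7}$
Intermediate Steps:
$b = -21$ ($b = 7 \left(-3\right) = -21$)
$B = 77$ ($B = 21 + 7 \cdot 8 = 21 + 56 = 77$)
$j = - \frac{411}{68}$ ($j = -5 - \frac{71}{68} = - \frac{411}{68} \approx -6.0441$)
$K{\left(z \right)} = -126$ ($K{\left(z \right)} = - 21 \left(6 + 0\right) = \left(-21\right) 6 = -126$)
$E{\left(J,D \right)} = \frac{7001}{68}$ ($E{\left(J,D \right)} = \left(32 - \frac{411}{68}\right) + 77 = \frac{1765}{68} + 77 = \frac{7001}{68}$)
$\left(E{\left(2,-153 \right)} - \left(-18191 + K{\left(52 \right)}\right)\right) \left(2871 - 5491\right) = \left(\frac{7001}{68} + \left(18191 - -126\right)\right) \left(2871 - 5491\right) = \left(\frac{7001}{68} + \left(18191 + 126\right)\right) \left(-2620\right) = \left(\frac{7001}{68} + 18317\right) \left(-2620\right) = \frac{1252557}{68} \left(-2620\right) = - \frac{820424835}{17}$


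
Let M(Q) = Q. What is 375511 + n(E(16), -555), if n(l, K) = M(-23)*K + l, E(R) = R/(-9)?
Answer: 3494468/9 ≈ 3.8827e+5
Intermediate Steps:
E(R) = -R/9 (E(R) = R*(-⅑) = -R/9)
n(l, K) = l - 23*K (n(l, K) = -23*K + l = l - 23*K)
375511 + n(E(16), -555) = 375511 + (-⅑*16 - 23*(-555)) = 375511 + (-16/9 + 12765) = 375511 + 114869/9 = 3494468/9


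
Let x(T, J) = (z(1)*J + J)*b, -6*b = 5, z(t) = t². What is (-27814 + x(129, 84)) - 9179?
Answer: -37133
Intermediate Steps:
b = -⅚ (b = -⅙*5 = -⅚ ≈ -0.83333)
x(T, J) = -5*J/3 (x(T, J) = (1²*J + J)*(-⅚) = (1*J + J)*(-⅚) = (J + J)*(-⅚) = (2*J)*(-⅚) = -5*J/3)
(-27814 + x(129, 84)) - 9179 = (-27814 - 5/3*84) - 9179 = (-27814 - 140) - 9179 = -27954 - 9179 = -37133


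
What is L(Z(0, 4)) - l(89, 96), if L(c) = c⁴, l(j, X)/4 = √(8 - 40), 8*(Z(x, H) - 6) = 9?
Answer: 10556001/4096 - 16*I*√2 ≈ 2577.1 - 22.627*I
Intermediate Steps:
Z(x, H) = 57/8 (Z(x, H) = 6 + (⅛)*9 = 6 + 9/8 = 57/8)
l(j, X) = 16*I*√2 (l(j, X) = 4*√(8 - 40) = 4*√(-32) = 4*(4*I*√2) = 16*I*√2)
L(Z(0, 4)) - l(89, 96) = (57/8)⁴ - 16*I*√2 = 10556001/4096 - 16*I*√2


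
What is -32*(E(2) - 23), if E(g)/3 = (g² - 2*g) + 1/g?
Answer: 688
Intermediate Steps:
E(g) = -6*g + 3/g + 3*g² (E(g) = 3*((g² - 2*g) + 1/g) = 3*(1/g + g² - 2*g) = -6*g + 3/g + 3*g²)
-32*(E(2) - 23) = -32*(3*(1 + 2²*(-2 + 2))/2 - 23) = -32*(3*(½)*(1 + 4*0) - 23) = -32*(3*(½)*(1 + 0) - 23) = -32*(3*(½)*1 - 23) = -32*(3/2 - 23) = -32*(-43/2) = 688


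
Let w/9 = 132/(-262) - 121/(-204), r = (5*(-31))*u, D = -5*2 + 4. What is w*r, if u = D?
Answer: 3329865/4454 ≈ 747.61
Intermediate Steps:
D = -6 (D = -10 + 4 = -6)
u = -6
r = 930 (r = (5*(-31))*(-6) = -155*(-6) = 930)
w = 7161/8908 (w = 9*(132/(-262) - 121/(-204)) = 9*(132*(-1/262) - 121*(-1/204)) = 9*(-66/131 + 121/204) = 9*(2387/26724) = 7161/8908 ≈ 0.80388)
w*r = (7161/8908)*930 = 3329865/4454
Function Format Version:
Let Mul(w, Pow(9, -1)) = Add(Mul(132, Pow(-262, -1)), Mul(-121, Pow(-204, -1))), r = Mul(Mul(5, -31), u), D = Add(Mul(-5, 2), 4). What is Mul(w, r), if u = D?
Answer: Rational(3329865, 4454) ≈ 747.61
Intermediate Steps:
D = -6 (D = Add(-10, 4) = -6)
u = -6
r = 930 (r = Mul(Mul(5, -31), -6) = Mul(-155, -6) = 930)
w = Rational(7161, 8908) (w = Mul(9, Add(Mul(132, Pow(-262, -1)), Mul(-121, Pow(-204, -1)))) = Mul(9, Add(Mul(132, Rational(-1, 262)), Mul(-121, Rational(-1, 204)))) = Mul(9, Add(Rational(-66, 131), Rational(121, 204))) = Mul(9, Rational(2387, 26724)) = Rational(7161, 8908) ≈ 0.80388)
Mul(w, r) = Mul(Rational(7161, 8908), 930) = Rational(3329865, 4454)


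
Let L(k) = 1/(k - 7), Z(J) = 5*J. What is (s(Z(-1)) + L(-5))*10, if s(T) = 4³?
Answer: 3835/6 ≈ 639.17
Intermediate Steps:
s(T) = 64
L(k) = 1/(-7 + k)
(s(Z(-1)) + L(-5))*10 = (64 + 1/(-7 - 5))*10 = (64 + 1/(-12))*10 = (64 - 1/12)*10 = (767/12)*10 = 3835/6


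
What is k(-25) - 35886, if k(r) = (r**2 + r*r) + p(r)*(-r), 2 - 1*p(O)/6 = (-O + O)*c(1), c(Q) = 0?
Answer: -34336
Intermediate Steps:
p(O) = 12 (p(O) = 12 - 6*(-O + O)*0 = 12 - 0*0 = 12 - 6*0 = 12 + 0 = 12)
k(r) = -12*r + 2*r**2 (k(r) = (r**2 + r*r) + 12*(-r) = (r**2 + r**2) - 12*r = 2*r**2 - 12*r = -12*r + 2*r**2)
k(-25) - 35886 = 2*(-25)*(-6 - 25) - 35886 = 2*(-25)*(-31) - 35886 = 1550 - 35886 = -34336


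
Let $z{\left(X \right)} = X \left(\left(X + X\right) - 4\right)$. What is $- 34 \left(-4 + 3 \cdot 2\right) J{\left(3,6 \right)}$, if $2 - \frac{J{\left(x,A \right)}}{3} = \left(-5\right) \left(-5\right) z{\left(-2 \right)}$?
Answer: $81192$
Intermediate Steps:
$z{\left(X \right)} = X \left(-4 + 2 X\right)$ ($z{\left(X \right)} = X \left(2 X - 4\right) = X \left(-4 + 2 X\right)$)
$J{\left(x,A \right)} = -1194$ ($J{\left(x,A \right)} = 6 - 3 \left(-5\right) \left(-5\right) 2 \left(-2\right) \left(-2 - 2\right) = 6 - 3 \cdot 25 \cdot 2 \left(-2\right) \left(-4\right) = 6 - 3 \cdot 25 \cdot 16 = 6 - 1200 = -1194$)
$- 34 \left(-4 + 3 \cdot 2\right) J{\left(3,6 \right)} = - 34 \left(-4 + 3 \cdot 2\right) \left(-1194\right) = - 34 \left(-4 + 6\right) \left(-1194\right) = \left(-34\right) 2 \left(-1194\right) = \left(-68\right) \left(-1194\right) = 81192$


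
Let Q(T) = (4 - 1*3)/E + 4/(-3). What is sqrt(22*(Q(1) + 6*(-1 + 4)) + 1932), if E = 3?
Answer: sqrt(2306) ≈ 48.021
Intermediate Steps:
Q(T) = -1 (Q(T) = (4 - 1*3)/3 + 4/(-3) = (4 - 3)*(1/3) + 4*(-1/3) = 1*(1/3) - 4/3 = 1/3 - 4/3 = -1)
sqrt(22*(Q(1) + 6*(-1 + 4)) + 1932) = sqrt(22*(-1 + 6*(-1 + 4)) + 1932) = sqrt(22*(-1 + 6*3) + 1932) = sqrt(22*(-1 + 18) + 1932) = sqrt(22*17 + 1932) = sqrt(374 + 1932) = sqrt(2306)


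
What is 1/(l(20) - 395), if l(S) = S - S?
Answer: -1/395 ≈ -0.0025316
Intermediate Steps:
l(S) = 0
1/(l(20) - 395) = 1/(0 - 395) = 1/(-395) = -1/395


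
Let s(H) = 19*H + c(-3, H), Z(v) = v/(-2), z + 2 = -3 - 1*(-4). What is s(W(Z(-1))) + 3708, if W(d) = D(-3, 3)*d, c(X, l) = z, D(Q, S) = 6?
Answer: 3764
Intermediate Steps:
z = -1 (z = -2 + (-3 - 1*(-4)) = -2 + (-3 + 4) = -2 + 1 = -1)
Z(v) = -v/2 (Z(v) = v*(-½) = -v/2)
c(X, l) = -1
W(d) = 6*d
s(H) = -1 + 19*H (s(H) = 19*H - 1 = -1 + 19*H)
s(W(Z(-1))) + 3708 = (-1 + 19*(6*(-½*(-1)))) + 3708 = (-1 + 19*(6*(½))) + 3708 = (-1 + 19*3) + 3708 = (-1 + 57) + 3708 = 56 + 3708 = 3764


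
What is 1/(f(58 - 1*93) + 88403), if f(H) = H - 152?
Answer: 1/88216 ≈ 1.1336e-5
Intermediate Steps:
f(H) = -152 + H
1/(f(58 - 1*93) + 88403) = 1/((-152 + (58 - 1*93)) + 88403) = 1/((-152 + (58 - 93)) + 88403) = 1/((-152 - 35) + 88403) = 1/(-187 + 88403) = 1/88216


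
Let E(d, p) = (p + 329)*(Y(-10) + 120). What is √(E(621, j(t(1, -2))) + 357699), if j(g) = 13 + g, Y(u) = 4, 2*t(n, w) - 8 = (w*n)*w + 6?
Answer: √401223 ≈ 633.42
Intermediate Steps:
t(n, w) = 7 + n*w²/2 (t(n, w) = 4 + ((w*n)*w + 6)/2 = 4 + ((n*w)*w + 6)/2 = 4 + (n*w² + 6)/2 = 4 + (6 + n*w²)/2 = 4 + (3 + n*w²/2) = 7 + n*w²/2)
E(d, p) = 40796 + 124*p (E(d, p) = (p + 329)*(4 + 120) = (329 + p)*124 = 40796 + 124*p)
√(E(621, j(t(1, -2))) + 357699) = √((40796 + 124*(13 + (7 + (½)*1*(-2)²))) + 357699) = √((40796 + 124*(13 + (7 + (½)*1*4))) + 357699) = √((40796 + 124*(13 + (7 + 2))) + 357699) = √((40796 + 124*(13 + 9)) + 357699) = √((40796 + 124*22) + 357699) = √((40796 + 2728) + 357699) = √(43524 + 357699) = √401223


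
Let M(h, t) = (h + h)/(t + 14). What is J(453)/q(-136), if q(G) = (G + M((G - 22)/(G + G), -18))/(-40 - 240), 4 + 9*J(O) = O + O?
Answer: 68696320/333639 ≈ 205.90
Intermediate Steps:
M(h, t) = 2*h/(14 + t) (M(h, t) = (2*h)/(14 + t) = 2*h/(14 + t))
J(O) = -4/9 + 2*O/9 (J(O) = -4/9 + (O + O)/9 = -4/9 + (2*O)/9 = -4/9 + 2*O/9)
q(G) = -G/280 + (-22 + G)/(1120*G) (q(G) = (G + 2*((G - 22)/(G + G))/(14 - 18))/(-40 - 240) = (G + 2*((-22 + G)/((2*G)))/(-4))/(-280) = (G + 2*((-22 + G)*(1/(2*G)))*(-1/4))*(-1/280) = (G + 2*((-22 + G)/(2*G))*(-1/4))*(-1/280) = (G - (-22 + G)/(4*G))*(-1/280) = -G/280 + (-22 + G)/(1120*G))
J(453)/q(-136) = (-4/9 + (2/9)*453)/(((1/1120)*(-22 - 136 - 4*(-136)**2)/(-136))) = (-4/9 + 302/3)/(((1/1120)*(-1/136)*(-22 - 136 - 4*18496))) = 902/(9*(((1/1120)*(-1/136)*(-22 - 136 - 73984)))) = 902/(9*(((1/1120)*(-1/136)*(-74142)))) = 902/(9*(37071/76160)) = (902/9)*(76160/37071) = 68696320/333639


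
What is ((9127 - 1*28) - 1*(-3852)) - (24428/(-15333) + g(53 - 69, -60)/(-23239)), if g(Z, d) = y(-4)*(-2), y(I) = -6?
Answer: 4615314641525/356323587 ≈ 12953.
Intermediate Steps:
g(Z, d) = 12 (g(Z, d) = -6*(-2) = 12)
((9127 - 1*28) - 1*(-3852)) - (24428/(-15333) + g(53 - 69, -60)/(-23239)) = ((9127 - 1*28) - 1*(-3852)) - (24428/(-15333) + 12/(-23239)) = ((9127 - 28) + 3852) - (24428*(-1/15333) + 12*(-1/23239)) = (9099 + 3852) - (-24428/15333 - 12/23239) = 12951 - 1*(-567866288/356323587) = 12951 + 567866288/356323587 = 4615314641525/356323587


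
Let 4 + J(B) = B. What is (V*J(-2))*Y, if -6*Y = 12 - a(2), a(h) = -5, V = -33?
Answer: -561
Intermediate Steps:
Y = -17/6 (Y = -(12 - 1*(-5))/6 = -(12 + 5)/6 = -1/6*17 = -17/6 ≈ -2.8333)
J(B) = -4 + B
(V*J(-2))*Y = -33*(-4 - 2)*(-17/6) = -33*(-6)*(-17/6) = 198*(-17/6) = -561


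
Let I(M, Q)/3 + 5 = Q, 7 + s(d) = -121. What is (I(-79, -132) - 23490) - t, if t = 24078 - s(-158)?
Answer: -48107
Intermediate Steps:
s(d) = -128 (s(d) = -7 - 121 = -128)
I(M, Q) = -15 + 3*Q
t = 24206 (t = 24078 - 1*(-128) = 24078 + 128 = 24206)
(I(-79, -132) - 23490) - t = ((-15 + 3*(-132)) - 23490) - 1*24206 = ((-15 - 396) - 23490) - 24206 = (-411 - 23490) - 24206 = -23901 - 24206 = -48107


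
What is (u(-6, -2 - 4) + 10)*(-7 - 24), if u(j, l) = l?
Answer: -124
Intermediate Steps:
(u(-6, -2 - 4) + 10)*(-7 - 24) = ((-2 - 4) + 10)*(-7 - 24) = (-6 + 10)*(-31) = 4*(-31) = -124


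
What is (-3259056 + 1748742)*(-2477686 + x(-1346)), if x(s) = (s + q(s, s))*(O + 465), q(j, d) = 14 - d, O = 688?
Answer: 3717704364816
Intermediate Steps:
x(s) = 16142 (x(s) = (s + (14 - s))*(688 + 465) = 14*1153 = 16142)
(-3259056 + 1748742)*(-2477686 + x(-1346)) = (-3259056 + 1748742)*(-2477686 + 16142) = -1510314*(-2461544) = 3717704364816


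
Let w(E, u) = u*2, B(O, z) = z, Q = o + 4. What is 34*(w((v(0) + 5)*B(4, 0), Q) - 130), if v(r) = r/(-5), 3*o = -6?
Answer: -4284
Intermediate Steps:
o = -2 (o = (⅓)*(-6) = -2)
Q = 2 (Q = -2 + 4 = 2)
v(r) = -r/5 (v(r) = r*(-⅕) = -r/5)
w(E, u) = 2*u
34*(w((v(0) + 5)*B(4, 0), Q) - 130) = 34*(2*2 - 130) = 34*(4 - 130) = 34*(-126) = -4284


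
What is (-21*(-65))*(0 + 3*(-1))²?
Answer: 12285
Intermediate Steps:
(-21*(-65))*(0 + 3*(-1))² = 1365*(0 - 3)² = 1365*(-3)² = 1365*9 = 12285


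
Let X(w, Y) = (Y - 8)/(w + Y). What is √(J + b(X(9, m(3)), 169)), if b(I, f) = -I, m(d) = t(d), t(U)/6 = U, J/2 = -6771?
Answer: 2*I*√274233/9 ≈ 116.37*I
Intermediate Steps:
J = -13542 (J = 2*(-6771) = -13542)
t(U) = 6*U
m(d) = 6*d
X(w, Y) = (-8 + Y)/(Y + w)
√(J + b(X(9, m(3)), 169)) = √(-13542 - (-8 + 6*3)/(6*3 + 9)) = √(-13542 - (-8 + 18)/(18 + 9)) = √(-13542 - 10/27) = √(-365644/27) = 2*I*√274233/9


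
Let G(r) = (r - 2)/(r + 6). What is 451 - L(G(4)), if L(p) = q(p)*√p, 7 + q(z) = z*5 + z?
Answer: 451 + 29*√5/25 ≈ 453.59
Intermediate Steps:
q(z) = -7 + 6*z (q(z) = -7 + (z*5 + z) = -7 + (5*z + z) = -7 + 6*z)
G(r) = (-2 + r)/(6 + r)
L(p) = √p*(-7 + 6*p) (L(p) = (-7 + 6*p)*√p = √p*(-7 + 6*p))
451 - L(G(4)) = 451 - √((-2 + 4)/(6 + 4))*(-7 + 6*((-2 + 4)/(6 + 4))) = 451 - √(2/10)*(-7 + 6*(2/10)) = 451 - √((⅒)*2)*(-7 + 6*((⅒)*2)) = 451 - √(⅕)*(-7 + 6*(⅕)) = 451 - √5/5*(-7 + 6/5) = 451 - √5/5*(-29)/5 = 451 - (-29)*√5/25 = 451 + 29*√5/25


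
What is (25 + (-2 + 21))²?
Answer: 1936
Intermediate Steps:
(25 + (-2 + 21))² = (25 + 19)² = 44² = 1936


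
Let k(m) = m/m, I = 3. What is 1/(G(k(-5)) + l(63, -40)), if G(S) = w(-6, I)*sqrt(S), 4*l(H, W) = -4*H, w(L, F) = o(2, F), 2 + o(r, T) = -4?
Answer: -1/69 ≈ -0.014493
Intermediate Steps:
o(r, T) = -6 (o(r, T) = -2 - 4 = -6)
w(L, F) = -6
k(m) = 1
l(H, W) = -H (l(H, W) = (-4*H)/4 = -H)
G(S) = -6*sqrt(S)
1/(G(k(-5)) + l(63, -40)) = 1/(-6*sqrt(1) - 1*63) = 1/(-6*1 - 63) = 1/(-6 - 63) = 1/(-69) = -1/69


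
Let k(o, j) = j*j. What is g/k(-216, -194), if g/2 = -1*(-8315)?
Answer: 8315/18818 ≈ 0.44186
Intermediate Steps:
k(o, j) = j²
g = 16630 (g = 2*(-1*(-8315)) = 2*8315 = 16630)
g/k(-216, -194) = 16630/((-194)²) = 16630/37636 = 16630*(1/37636) = 8315/18818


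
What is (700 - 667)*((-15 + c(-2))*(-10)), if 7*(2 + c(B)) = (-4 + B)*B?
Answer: 35310/7 ≈ 5044.3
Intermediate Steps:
c(B) = -2 + B*(-4 + B)/7 (c(B) = -2 + ((-4 + B)*B)/7 = -2 + (B*(-4 + B))/7 = -2 + B*(-4 + B)/7)
(700 - 667)*((-15 + c(-2))*(-10)) = (700 - 667)*((-15 + (-2 - 4/7*(-2) + (⅐)*(-2)²))*(-10)) = 33*((-15 + (-2 + 8/7 + (⅐)*4))*(-10)) = 33*((-15 + (-2 + 8/7 + 4/7))*(-10)) = 33*((-15 - 2/7)*(-10)) = 33*(-107/7*(-10)) = 33*(1070/7) = 35310/7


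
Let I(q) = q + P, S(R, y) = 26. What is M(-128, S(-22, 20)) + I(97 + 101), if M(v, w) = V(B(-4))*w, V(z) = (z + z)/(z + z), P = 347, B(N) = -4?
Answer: 571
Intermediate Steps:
V(z) = 1 (V(z) = (2*z)/((2*z)) = (2*z)*(1/(2*z)) = 1)
I(q) = 347 + q (I(q) = q + 347 = 347 + q)
M(v, w) = w (M(v, w) = 1*w = w)
M(-128, S(-22, 20)) + I(97 + 101) = 26 + (347 + (97 + 101)) = 26 + (347 + 198) = 26 + 545 = 571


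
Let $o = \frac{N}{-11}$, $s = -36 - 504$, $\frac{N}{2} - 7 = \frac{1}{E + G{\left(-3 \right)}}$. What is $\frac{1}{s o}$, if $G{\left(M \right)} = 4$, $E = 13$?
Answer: $\frac{187}{129600} \approx 0.0014429$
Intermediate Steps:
$N = \frac{240}{17}$ ($N = 14 + \frac{2}{13 + 4} = 14 + \frac{2}{17} = \frac{240}{17} \approx 14.118$)
$s = -540$ ($s = -36 - 504 = -540$)
$o = - \frac{240}{187}$ ($o = \frac{240}{17 \left(-11\right)} = \frac{240}{17} \left(- \frac{1}{11}\right) = - \frac{240}{187} \approx -1.2834$)
$\frac{1}{s o} = \frac{1}{\left(-540\right) \left(- \frac{240}{187}\right)} = \frac{1}{\frac{129600}{187}} = \frac{187}{129600}$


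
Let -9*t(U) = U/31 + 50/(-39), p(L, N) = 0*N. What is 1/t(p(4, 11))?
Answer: 351/50 ≈ 7.0200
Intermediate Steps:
p(L, N) = 0
t(U) = 50/351 - U/279 (t(U) = -(U/31 + 50/(-39))/9 = -(U*(1/31) + 50*(-1/39))/9 = -(U/31 - 50/39)/9 = -(-50/39 + U/31)/9 = 50/351 - U/279)
1/t(p(4, 11)) = 1/(50/351 - 1/279*0) = 1/(50/351 + 0) = 1/(50/351) = 351/50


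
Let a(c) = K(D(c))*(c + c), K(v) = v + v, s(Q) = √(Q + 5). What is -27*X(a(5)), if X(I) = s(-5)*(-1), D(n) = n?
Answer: 0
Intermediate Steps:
s(Q) = √(5 + Q)
K(v) = 2*v
a(c) = 4*c² (a(c) = (2*c)*(c + c) = (2*c)*(2*c) = 4*c²)
X(I) = 0 (X(I) = √(5 - 5)*(-1) = √0*(-1) = 0*(-1) = 0)
-27*X(a(5)) = -27*0 = 0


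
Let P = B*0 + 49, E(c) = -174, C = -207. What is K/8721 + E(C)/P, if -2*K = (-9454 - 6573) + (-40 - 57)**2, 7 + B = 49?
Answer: -451771/142443 ≈ -3.1716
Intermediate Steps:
B = 42 (B = -7 + 49 = 42)
P = 49 (P = 42*0 + 49 = 0 + 49 = 49)
K = 3309 (K = -((-9454 - 6573) + (-40 - 57)**2)/2 = -(-16027 + (-97)**2)/2 = -(-16027 + 9409)/2 = -1/2*(-6618) = 3309)
K/8721 + E(C)/P = 3309/8721 - 174/49 = 3309*(1/8721) - 174*1/49 = 1103/2907 - 174/49 = -451771/142443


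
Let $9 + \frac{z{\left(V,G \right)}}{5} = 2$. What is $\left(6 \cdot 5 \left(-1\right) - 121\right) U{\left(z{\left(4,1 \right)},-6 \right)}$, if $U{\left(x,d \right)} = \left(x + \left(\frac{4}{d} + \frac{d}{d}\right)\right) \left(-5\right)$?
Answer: $- \frac{78520}{3} \approx -26173.0$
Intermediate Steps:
$z{\left(V,G \right)} = -35$ ($z{\left(V,G \right)} = -45 + 5 \cdot 2 = -45 + 10 = -35$)
$U{\left(x,d \right)} = -5 - \frac{20}{d} - 5 x$ ($U{\left(x,d \right)} = \left(x + \left(\frac{4}{d} + 1\right)\right) \left(-5\right) = \left(x + \left(1 + \frac{4}{d}\right)\right) \left(-5\right) = \left(1 + x + \frac{4}{d}\right) \left(-5\right) = -5 - \frac{20}{d} - 5 x$)
$\left(6 \cdot 5 \left(-1\right) - 121\right) U{\left(z{\left(4,1 \right)},-6 \right)} = \left(6 \cdot 5 \left(-1\right) - 121\right) \left(-5 - \frac{20}{-6} - -175\right) = \left(30 \left(-1\right) - 121\right) \left(-5 - - \frac{10}{3} + 175\right) = \left(-30 - 121\right) \left(-5 + \frac{10}{3} + 175\right) = \left(-151\right) \frac{520}{3} = - \frac{78520}{3}$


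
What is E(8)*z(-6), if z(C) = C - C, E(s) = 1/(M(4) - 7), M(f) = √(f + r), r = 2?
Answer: 0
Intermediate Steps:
M(f) = √(2 + f) (M(f) = √(f + 2) = √(2 + f))
E(s) = 1/(-7 + √6) (E(s) = 1/(√(2 + 4) - 7) = 1/(√6 - 7) = 1/(-7 + √6))
z(C) = 0
E(8)*z(-6) = (-7/43 - √6/43)*0 = 0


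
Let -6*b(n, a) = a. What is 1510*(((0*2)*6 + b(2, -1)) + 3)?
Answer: 14345/3 ≈ 4781.7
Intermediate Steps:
b(n, a) = -a/6
1510*(((0*2)*6 + b(2, -1)) + 3) = 1510*(((0*2)*6 - 1/6*(-1)) + 3) = 1510*((0*6 + 1/6) + 3) = 1510*((0 + 1/6) + 3) = 1510*(1/6 + 3) = 1510*(19/6) = 14345/3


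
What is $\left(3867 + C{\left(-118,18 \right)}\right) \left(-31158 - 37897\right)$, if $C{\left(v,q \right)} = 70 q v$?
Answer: $10000061715$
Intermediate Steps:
$C{\left(v,q \right)} = 70 q v$
$\left(3867 + C{\left(-118,18 \right)}\right) \left(-31158 - 37897\right) = \left(3867 + 70 \cdot 18 \left(-118\right)\right) \left(-31158 - 37897\right) = \left(3867 - 148680\right) \left(-69055\right) = \left(-144813\right) \left(-69055\right) = 10000061715$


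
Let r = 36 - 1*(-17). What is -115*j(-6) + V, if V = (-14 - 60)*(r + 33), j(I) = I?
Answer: -5674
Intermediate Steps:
r = 53 (r = 36 + 17 = 53)
V = -6364 (V = (-14 - 60)*(53 + 33) = -74*86 = -6364)
-115*j(-6) + V = -115*(-6) - 6364 = 690 - 6364 = -5674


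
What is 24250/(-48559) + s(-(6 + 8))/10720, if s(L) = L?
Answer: -130319913/260276240 ≈ -0.50070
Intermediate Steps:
24250/(-48559) + s(-(6 + 8))/10720 = 24250/(-48559) - (6 + 8)/10720 = 24250*(-1/48559) - 1*14*(1/10720) = -24250/48559 - 14*1/10720 = -24250/48559 - 7/5360 = -130319913/260276240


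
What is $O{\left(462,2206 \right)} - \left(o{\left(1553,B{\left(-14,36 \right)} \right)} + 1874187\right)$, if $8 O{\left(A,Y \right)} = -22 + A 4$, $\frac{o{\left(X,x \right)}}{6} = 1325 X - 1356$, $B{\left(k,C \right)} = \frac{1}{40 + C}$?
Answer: $- \frac{56848691}{4} \approx -1.4212 \cdot 10^{7}$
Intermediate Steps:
$o{\left(X,x \right)} = -8136 + 7950 X$ ($o{\left(X,x \right)} = 6 \left(1325 X - 1356\right) = 6 \left(-1356 + 1325 X\right) = -8136 + 7950 X$)
$O{\left(A,Y \right)} = - \frac{11}{4} + \frac{A}{2}$ ($O{\left(A,Y \right)} = \frac{-22 + A 4}{8} = \frac{-22 + 4 A}{8} = - \frac{11}{4} + \frac{A}{2}$)
$O{\left(462,2206 \right)} - \left(o{\left(1553,B{\left(-14,36 \right)} \right)} + 1874187\right) = \left(- \frac{11}{4} + \frac{1}{2} \cdot 462\right) - \left(\left(-8136 + 7950 \cdot 1553\right) + 1874187\right) = \left(- \frac{11}{4} + 231\right) - \left(\left(-8136 + 12346350\right) + 1874187\right) = \frac{913}{4} - \left(12338214 + 1874187\right) = \frac{913}{4} - 14212401 = - \frac{56848691}{4}$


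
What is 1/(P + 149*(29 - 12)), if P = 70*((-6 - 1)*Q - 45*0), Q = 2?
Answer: 1/1553 ≈ 0.00064391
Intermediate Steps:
P = -980 (P = 70*((-6 - 1)*2 - 45*0) = 70*(-7*2 + 0) = 70*(-14 + 0) = 70*(-14) = -980)
1/(P + 149*(29 - 12)) = 1/(-980 + 149*(29 - 12)) = 1/(-980 + 149*17) = 1/(-980 + 2533) = 1/1553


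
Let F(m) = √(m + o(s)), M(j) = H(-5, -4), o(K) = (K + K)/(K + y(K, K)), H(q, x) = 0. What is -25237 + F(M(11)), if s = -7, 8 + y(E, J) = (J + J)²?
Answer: -25237 + I*√2534/181 ≈ -25237.0 + 0.27812*I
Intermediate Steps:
y(E, J) = -8 + 4*J² (y(E, J) = -8 + (J + J)² = -8 + (2*J)² = -8 + 4*J²)
o(K) = 2*K/(-8 + K + 4*K²) (o(K) = (K + K)/(K + (-8 + 4*K²)) = (2*K)/(-8 + K + 4*K²) = 2*K/(-8 + K + 4*K²))
M(j) = 0
F(m) = √(-14/181 + m) (F(m) = √(m + 2*(-7)/(-8 - 7 + 4*(-7)²)) = √(m + 2*(-7)/(-8 - 7 + 4*49)) = √(m + 2*(-7)/(-8 - 7 + 196)) = √(m + 2*(-7)/181) = √(m + 2*(-7)*(1/181)) = √(m - 14/181) = √(-14/181 + m))
-25237 + F(M(11)) = -25237 + √(-2534 + 32761*0)/181 = -25237 + √(-2534 + 0)/181 = -25237 + √(-2534)/181 = -25237 + (I*√2534)/181 = -25237 + I*√2534/181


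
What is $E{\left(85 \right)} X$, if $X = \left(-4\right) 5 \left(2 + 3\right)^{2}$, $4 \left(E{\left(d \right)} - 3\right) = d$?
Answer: $-12125$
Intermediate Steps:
$E{\left(d \right)} = 3 + \frac{d}{4}$
$X = -500$ ($X = - 20 \cdot 5^{2} = \left(-20\right) 25 = -500$)
$E{\left(85 \right)} X = \left(3 + \frac{1}{4} \cdot 85\right) \left(-500\right) = \left(3 + \frac{85}{4}\right) \left(-500\right) = \frac{97}{4} \left(-500\right) = -12125$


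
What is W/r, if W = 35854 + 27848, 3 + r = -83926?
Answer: -63702/83929 ≈ -0.75900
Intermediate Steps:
r = -83929 (r = -3 - 83926 = -83929)
W = 63702
W/r = 63702/(-83929) = 63702*(-1/83929) = -63702/83929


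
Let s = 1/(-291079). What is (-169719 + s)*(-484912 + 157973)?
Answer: 16151321734409078/291079 ≈ 5.5488e+10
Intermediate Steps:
s = -1/291079 ≈ -3.4355e-6
(-169719 + s)*(-484912 + 157973) = (-169719 - 1/291079)*(-484912 + 157973) = -49401636802/291079*(-326939) = 16151321734409078/291079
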